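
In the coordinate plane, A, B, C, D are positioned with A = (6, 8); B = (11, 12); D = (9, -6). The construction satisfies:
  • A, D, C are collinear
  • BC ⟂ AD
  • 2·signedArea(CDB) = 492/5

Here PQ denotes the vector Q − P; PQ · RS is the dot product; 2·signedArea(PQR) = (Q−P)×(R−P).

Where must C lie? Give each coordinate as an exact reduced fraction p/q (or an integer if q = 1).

C = (27/5, 54/5)

1. C_x = 27/5  [A, D, C are collinear ∩ BC ⟂ AD]
2. C_y = 54/5  [A, D, C are collinear ∩ BC ⟂ AD]
   → C = (27/5, 54/5)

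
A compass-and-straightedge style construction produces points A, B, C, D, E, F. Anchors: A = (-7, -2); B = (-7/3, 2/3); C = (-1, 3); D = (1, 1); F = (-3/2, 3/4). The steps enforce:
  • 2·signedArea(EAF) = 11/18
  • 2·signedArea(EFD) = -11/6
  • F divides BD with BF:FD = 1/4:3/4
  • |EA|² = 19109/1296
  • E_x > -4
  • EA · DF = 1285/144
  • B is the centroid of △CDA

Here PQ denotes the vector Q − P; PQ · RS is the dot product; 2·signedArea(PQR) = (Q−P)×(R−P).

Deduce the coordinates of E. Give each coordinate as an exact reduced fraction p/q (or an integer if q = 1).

E = (-65/18, -7/36)

1. E_x = -65/18  [2·signedArea(EAF) = 11/18 ∩ EA · DF = 1285/144]
2. E_y = -7/36  [2·signedArea(EAF) = 11/18 ∩ EA · DF = 1285/144]
   → E = (-65/18, -7/36)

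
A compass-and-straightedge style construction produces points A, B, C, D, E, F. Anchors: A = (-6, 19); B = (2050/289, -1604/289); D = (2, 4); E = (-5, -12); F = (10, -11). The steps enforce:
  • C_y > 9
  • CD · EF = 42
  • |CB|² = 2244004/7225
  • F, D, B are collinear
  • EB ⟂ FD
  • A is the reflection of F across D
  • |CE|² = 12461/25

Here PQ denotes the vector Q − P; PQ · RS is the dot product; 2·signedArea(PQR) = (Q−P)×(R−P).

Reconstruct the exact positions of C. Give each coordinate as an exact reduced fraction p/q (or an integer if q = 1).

1. C_x = -6/5  [line -15·x + -1·y + -8 = 0 ∩ |CB|² = 2244004/7225]
2. C_y = 10  [line -15·x + -1·y + -8 = 0 ∩ |CB|² = 2244004/7225]
   → C = (-6/5, 10)

C = (-6/5, 10)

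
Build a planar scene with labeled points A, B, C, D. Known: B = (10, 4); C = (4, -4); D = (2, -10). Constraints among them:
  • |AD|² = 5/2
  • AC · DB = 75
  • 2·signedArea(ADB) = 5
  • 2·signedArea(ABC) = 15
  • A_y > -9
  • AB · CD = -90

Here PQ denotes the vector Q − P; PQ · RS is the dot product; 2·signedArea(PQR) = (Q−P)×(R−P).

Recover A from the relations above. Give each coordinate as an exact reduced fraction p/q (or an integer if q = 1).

A = (5/2, -17/2)

1. A_x = 5/2  [2·signedArea(ABC) = 15 ∩ AB · CD = -90]
2. A_y = -17/2  [2·signedArea(ABC) = 15 ∩ AB · CD = -90]
   → A = (5/2, -17/2)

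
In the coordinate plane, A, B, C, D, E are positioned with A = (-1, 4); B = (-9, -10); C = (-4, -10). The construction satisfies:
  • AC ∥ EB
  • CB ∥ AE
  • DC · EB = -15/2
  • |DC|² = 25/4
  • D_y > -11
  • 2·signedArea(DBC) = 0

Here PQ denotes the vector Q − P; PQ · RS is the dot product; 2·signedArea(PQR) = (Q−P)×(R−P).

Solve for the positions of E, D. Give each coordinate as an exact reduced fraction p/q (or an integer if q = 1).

1. E_x = -6  [AC ∥ EB ∩ CB ∥ AE]
2. E_y = 4  [AC ∥ EB ∩ CB ∥ AE]
   → E = (-6, 4)
3. D_x = -13/2  [2·signedArea(DBC) = 0 ∩ DC · EB = -15/2]
4. D_y = -10  [2·signedArea(DBC) = 0 ∩ DC · EB = -15/2]
   → D = (-13/2, -10)

D = (-13/2, -10)
E = (-6, 4)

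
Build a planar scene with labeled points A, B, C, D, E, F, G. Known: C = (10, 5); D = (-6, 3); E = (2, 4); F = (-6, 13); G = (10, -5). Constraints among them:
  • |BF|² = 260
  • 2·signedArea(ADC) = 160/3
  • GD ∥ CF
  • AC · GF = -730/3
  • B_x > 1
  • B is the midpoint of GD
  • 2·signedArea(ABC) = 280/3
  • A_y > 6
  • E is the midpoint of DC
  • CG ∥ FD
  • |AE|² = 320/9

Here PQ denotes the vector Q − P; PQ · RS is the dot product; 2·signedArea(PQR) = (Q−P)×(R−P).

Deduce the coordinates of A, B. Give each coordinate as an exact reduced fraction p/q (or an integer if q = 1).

1. A_x = -10/3  [2·signedArea(ADC) = 160/3 ∩ AC · GF = -730/3]
2. A_y = 20/3  [2·signedArea(ADC) = 160/3 ∩ AC · GF = -730/3]
   → A = (-10/3, 20/3)
3. B_x = 2  [B is the midpoint of GD]
4. B_y = -1  [B is the midpoint of GD]
   → B = (2, -1)

A = (-10/3, 20/3)
B = (2, -1)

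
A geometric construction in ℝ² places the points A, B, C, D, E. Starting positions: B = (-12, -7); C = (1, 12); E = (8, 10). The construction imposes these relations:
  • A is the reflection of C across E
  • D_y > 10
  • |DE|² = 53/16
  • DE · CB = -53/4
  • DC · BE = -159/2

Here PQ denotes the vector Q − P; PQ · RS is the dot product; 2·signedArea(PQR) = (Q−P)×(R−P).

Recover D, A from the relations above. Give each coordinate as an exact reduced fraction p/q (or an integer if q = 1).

1. D_x = 25/4  [DE · CB = -53/4 ∩ DC · BE = -159/2]
2. D_y = 21/2  [DE · CB = -53/4 ∩ DC · BE = -159/2]
   → D = (25/4, 21/2)
3. A_x = 15  [A is the reflection of C across E]
4. A_y = 8  [A is the reflection of C across E]
   → A = (15, 8)

A = (15, 8)
D = (25/4, 21/2)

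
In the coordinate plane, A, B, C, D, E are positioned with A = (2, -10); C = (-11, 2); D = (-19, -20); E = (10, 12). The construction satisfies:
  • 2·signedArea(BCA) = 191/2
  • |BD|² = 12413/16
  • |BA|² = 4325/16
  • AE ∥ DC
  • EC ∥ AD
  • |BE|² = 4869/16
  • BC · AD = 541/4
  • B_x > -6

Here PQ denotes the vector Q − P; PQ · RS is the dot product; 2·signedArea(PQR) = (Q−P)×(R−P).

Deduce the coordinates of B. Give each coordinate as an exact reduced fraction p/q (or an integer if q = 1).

B = (-23/4, 9/2)

1. B_x = -23/4  [2·signedArea(BCA) = 191/2 ∩ BC · AD = 541/4]
2. B_y = 9/2  [2·signedArea(BCA) = 191/2 ∩ BC · AD = 541/4]
   → B = (-23/4, 9/2)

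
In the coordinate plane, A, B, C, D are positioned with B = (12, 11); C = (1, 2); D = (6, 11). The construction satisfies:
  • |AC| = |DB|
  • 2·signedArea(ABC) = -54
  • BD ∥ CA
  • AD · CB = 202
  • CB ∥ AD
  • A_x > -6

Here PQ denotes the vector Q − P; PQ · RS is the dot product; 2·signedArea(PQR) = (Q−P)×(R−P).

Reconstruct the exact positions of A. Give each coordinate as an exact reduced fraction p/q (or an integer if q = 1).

1. A_x = -5  [CB ∥ AD ∩ BD ∥ CA]
2. A_y = 2  [CB ∥ AD ∩ BD ∥ CA]
   → A = (-5, 2)

A = (-5, 2)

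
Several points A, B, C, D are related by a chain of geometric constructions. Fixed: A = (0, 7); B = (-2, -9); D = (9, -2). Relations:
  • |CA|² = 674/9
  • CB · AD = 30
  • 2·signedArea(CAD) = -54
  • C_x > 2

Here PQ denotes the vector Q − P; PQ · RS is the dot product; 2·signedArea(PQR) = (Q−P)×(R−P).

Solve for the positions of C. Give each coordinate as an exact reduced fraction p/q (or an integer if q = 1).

C = (7/3, -4/3)

1. C_x = 7/3  [2·signedArea(CAD) = -54 ∩ CB · AD = 30]
2. C_y = -4/3  [2·signedArea(CAD) = -54 ∩ CB · AD = 30]
   → C = (7/3, -4/3)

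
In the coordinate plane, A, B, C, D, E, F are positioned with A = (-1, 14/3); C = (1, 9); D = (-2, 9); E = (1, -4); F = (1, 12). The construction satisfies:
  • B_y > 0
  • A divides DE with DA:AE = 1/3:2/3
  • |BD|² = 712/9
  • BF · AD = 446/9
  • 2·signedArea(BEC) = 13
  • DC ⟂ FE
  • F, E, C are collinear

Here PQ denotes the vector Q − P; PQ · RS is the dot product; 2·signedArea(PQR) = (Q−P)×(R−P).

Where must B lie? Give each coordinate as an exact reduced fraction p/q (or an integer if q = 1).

1. B_x = 0  [2·signedArea(BEC) = 13 ∩ BF · AD = 446/9]
2. B_y = 1/3  [2·signedArea(BEC) = 13 ∩ BF · AD = 446/9]
   → B = (0, 1/3)

B = (0, 1/3)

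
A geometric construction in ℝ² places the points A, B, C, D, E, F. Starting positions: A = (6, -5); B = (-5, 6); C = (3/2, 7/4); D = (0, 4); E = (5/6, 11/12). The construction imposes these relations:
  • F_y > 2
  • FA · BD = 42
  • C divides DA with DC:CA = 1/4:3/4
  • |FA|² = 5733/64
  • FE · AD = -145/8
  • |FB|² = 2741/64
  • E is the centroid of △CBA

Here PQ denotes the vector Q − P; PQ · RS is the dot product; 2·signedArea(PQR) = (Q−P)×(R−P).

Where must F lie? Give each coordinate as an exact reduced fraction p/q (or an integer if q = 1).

F = (3/4, 23/8)

1. F_x = 3/4  [FA · BD = 42 ∩ FE · AD = -145/8]
2. F_y = 23/8  [FA · BD = 42 ∩ FE · AD = -145/8]
   → F = (3/4, 23/8)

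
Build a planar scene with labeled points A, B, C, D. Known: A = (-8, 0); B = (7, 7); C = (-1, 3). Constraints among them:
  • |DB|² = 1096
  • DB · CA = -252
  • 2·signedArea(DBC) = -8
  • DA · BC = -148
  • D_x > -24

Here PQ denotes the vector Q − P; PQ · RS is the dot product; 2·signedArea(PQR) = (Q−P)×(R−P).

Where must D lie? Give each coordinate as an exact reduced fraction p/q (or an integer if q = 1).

D = (-23, -7)

1. D_x = -23  [DB · CA = -252 ∩ DA · BC = -148]
2. D_y = -7  [DB · CA = -252 ∩ DA · BC = -148]
   → D = (-23, -7)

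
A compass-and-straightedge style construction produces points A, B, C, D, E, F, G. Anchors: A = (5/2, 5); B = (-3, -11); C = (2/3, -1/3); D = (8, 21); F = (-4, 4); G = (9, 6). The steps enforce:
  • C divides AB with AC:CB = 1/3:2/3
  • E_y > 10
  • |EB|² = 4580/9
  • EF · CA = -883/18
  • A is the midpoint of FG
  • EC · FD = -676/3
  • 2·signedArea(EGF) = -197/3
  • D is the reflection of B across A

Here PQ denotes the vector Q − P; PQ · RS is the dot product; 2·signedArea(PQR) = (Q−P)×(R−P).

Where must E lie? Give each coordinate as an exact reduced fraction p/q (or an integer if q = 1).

1. E_x = 13/3  [EC · FD = -676/3 ∩ 2·signedArea(EGF) = -197/3]
2. E_y = 31/3  [EC · FD = -676/3 ∩ 2·signedArea(EGF) = -197/3]
   → E = (13/3, 31/3)

E = (13/3, 31/3)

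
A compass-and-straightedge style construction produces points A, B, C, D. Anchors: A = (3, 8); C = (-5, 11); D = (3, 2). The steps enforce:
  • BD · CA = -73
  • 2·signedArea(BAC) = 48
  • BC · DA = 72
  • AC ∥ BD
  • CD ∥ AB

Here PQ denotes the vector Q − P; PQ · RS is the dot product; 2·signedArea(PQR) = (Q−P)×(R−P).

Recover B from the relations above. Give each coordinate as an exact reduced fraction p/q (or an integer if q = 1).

1. B_x = 11  [AC ∥ BD ∩ CD ∥ AB]
2. B_y = -1  [AC ∥ BD ∩ CD ∥ AB]
   → B = (11, -1)

B = (11, -1)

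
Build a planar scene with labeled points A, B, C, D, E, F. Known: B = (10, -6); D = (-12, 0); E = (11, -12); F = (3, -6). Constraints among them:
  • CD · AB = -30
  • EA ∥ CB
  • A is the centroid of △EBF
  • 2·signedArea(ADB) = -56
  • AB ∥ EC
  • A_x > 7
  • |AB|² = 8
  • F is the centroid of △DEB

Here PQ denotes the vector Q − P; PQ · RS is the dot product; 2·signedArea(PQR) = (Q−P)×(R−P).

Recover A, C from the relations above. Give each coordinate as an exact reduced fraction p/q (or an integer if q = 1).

1. A_x = 8  [A is the centroid of △EBF]
2. A_y = -8  [A is the centroid of △EBF]
   → A = (8, -8)
3. C_x = 13  [EA ∥ CB ∩ AB ∥ EC]
4. C_y = -10  [EA ∥ CB ∩ AB ∥ EC]
   → C = (13, -10)

A = (8, -8)
C = (13, -10)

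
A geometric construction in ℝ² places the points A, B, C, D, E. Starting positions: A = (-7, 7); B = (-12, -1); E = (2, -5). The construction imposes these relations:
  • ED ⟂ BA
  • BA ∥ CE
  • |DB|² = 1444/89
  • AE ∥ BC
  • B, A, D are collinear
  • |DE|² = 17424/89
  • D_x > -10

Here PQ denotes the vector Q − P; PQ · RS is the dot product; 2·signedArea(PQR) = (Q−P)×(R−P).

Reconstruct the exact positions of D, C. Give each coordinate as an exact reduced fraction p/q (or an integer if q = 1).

1. D_x = -878/89  [B, A, D are collinear ∩ ED ⟂ BA]
2. D_y = 215/89  [B, A, D are collinear ∩ ED ⟂ BA]
   → D = (-878/89, 215/89)
3. C_x = -3  [BA ∥ CE ∩ AE ∥ BC]
4. C_y = -13  [BA ∥ CE ∩ AE ∥ BC]
   → C = (-3, -13)

C = (-3, -13)
D = (-878/89, 215/89)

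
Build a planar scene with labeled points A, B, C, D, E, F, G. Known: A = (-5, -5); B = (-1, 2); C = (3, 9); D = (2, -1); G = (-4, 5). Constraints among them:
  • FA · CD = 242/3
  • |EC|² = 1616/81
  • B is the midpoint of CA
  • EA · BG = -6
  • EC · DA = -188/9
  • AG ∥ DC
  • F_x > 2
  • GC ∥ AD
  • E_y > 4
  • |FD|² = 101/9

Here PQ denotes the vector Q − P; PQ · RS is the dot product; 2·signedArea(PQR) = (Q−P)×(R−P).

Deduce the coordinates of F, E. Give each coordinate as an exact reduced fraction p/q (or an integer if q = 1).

E = (23/9, 41/9)
F = (7/3, 7/3)

1. F_x = 7/3  [line 1·x + 10·y + -77/3 = 0 ∩ |FD|² = 101/9]
2. F_y = 7/3  [line 1·x + 10·y + -77/3 = 0 ∩ |FD|² = 101/9]
   → F = (7/3, 7/3)
3. E_x = 23/9  [EC · DA = -188/9 ∩ EA · BG = -6]
4. E_y = 41/9  [EC · DA = -188/9 ∩ EA · BG = -6]
   → E = (23/9, 41/9)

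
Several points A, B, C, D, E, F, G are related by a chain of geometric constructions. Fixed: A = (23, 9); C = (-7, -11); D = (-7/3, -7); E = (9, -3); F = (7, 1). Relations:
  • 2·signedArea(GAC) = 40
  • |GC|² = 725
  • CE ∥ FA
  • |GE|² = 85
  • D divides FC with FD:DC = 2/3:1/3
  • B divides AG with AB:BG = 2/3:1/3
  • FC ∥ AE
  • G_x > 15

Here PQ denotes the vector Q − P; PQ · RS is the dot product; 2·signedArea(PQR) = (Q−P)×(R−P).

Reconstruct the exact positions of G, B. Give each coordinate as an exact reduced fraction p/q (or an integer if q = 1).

1. G_x = 16  [line 20·x + -30·y + -230 = 0 ∩ |GE|² = 85]
2. G_y = 3  [line 20·x + -30·y + -230 = 0 ∩ |GE|² = 85]
   → G = (16, 3)
3. B_x = 55/3  [B divides AG with AB:BG = 2/3:1/3]
4. B_y = 5  [B divides AG with AB:BG = 2/3:1/3]
   → B = (55/3, 5)

B = (55/3, 5)
G = (16, 3)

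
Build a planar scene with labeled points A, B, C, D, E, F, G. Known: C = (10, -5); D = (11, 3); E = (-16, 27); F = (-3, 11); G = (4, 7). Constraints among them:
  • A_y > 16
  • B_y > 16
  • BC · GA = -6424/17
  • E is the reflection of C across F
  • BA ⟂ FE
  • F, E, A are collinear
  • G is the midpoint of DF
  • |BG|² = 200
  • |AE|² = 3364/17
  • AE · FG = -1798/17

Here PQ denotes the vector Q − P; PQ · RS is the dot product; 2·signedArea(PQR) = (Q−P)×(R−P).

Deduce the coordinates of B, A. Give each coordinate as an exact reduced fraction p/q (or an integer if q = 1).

1. A_x = -606/85  [F, E, A are collinear ∩ AE · FG = -1798/17]
2. A_y = 1367/85  [F, E, A are collinear ∩ AE · FG = -1798/17]
   → A = (-606/85, 1367/85)
3. B_x = -6  [BC · GA = -6424/17 ∩ BA ⟂ FE]
4. B_y = 17  [BC · GA = -6424/17 ∩ BA ⟂ FE]
   → B = (-6, 17)

A = (-606/85, 1367/85)
B = (-6, 17)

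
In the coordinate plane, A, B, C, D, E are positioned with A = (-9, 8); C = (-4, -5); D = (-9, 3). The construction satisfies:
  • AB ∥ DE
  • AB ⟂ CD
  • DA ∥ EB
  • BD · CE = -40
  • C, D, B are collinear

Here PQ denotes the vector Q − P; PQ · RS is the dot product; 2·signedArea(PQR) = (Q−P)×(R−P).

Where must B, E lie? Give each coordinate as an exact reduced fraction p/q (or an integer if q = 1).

1. B_x = -1001/89  [C, D, B are collinear ∩ AB ⟂ CD]
2. B_y = 587/89  [C, D, B are collinear ∩ AB ⟂ CD]
   → B = (-1001/89, 587/89)
3. E_x = -1001/89  [DA ∥ EB ∩ AB ∥ DE]
4. E_y = 142/89  [DA ∥ EB ∩ AB ∥ DE]
   → E = (-1001/89, 142/89)

B = (-1001/89, 587/89)
E = (-1001/89, 142/89)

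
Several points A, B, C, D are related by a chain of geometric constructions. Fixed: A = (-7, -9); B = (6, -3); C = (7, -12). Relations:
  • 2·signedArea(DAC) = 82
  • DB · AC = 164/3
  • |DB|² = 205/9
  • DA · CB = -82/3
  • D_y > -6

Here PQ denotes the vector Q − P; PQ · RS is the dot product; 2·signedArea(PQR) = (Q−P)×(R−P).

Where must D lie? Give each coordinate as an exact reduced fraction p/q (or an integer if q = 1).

D = (5/3, -5)

1. D_x = 5/3  [DB · AC = 164/3 ∩ DA · CB = -82/3]
2. D_y = -5  [DB · AC = 164/3 ∩ DA · CB = -82/3]
   → D = (5/3, -5)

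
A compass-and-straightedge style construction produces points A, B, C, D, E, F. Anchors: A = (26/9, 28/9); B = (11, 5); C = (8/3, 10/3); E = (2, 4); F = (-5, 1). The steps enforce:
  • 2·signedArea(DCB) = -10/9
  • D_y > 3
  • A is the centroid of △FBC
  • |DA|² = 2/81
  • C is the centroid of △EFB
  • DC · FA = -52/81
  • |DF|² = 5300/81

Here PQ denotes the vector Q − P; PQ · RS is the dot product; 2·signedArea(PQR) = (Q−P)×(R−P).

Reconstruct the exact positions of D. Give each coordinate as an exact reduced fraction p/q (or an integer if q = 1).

1. D_x = 25/9  [2·signedArea(DCB) = -10/9 ∩ DC · FA = -52/81]
2. D_y = 29/9  [2·signedArea(DCB) = -10/9 ∩ DC · FA = -52/81]
   → D = (25/9, 29/9)

D = (25/9, 29/9)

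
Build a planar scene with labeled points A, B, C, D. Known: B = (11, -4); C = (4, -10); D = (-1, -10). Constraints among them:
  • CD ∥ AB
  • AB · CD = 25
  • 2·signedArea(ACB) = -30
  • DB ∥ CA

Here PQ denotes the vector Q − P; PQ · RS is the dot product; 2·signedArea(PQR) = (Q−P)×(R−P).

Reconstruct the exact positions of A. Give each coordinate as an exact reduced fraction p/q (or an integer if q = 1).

1. A_x = 16  [CD ∥ AB ∩ DB ∥ CA]
2. A_y = -4  [CD ∥ AB ∩ DB ∥ CA]
   → A = (16, -4)

A = (16, -4)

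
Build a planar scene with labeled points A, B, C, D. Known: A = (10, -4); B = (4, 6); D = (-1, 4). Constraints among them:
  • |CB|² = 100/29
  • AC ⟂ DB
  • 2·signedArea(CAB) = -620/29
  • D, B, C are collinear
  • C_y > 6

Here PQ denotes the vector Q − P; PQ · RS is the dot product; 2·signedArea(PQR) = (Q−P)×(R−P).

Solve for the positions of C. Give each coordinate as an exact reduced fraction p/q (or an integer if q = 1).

C = (166/29, 194/29)

1. C_x = 166/29  [D, B, C are collinear ∩ AC ⟂ DB]
2. C_y = 194/29  [D, B, C are collinear ∩ AC ⟂ DB]
   → C = (166/29, 194/29)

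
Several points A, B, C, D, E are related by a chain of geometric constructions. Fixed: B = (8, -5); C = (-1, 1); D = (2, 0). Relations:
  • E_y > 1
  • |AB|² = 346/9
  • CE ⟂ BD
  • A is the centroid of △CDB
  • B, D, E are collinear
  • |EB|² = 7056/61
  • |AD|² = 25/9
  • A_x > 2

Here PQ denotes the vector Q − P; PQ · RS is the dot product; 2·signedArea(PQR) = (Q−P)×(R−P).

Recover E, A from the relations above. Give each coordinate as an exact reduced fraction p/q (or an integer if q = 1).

1. E_x = -16/61  [B, D, E are collinear ∩ CE ⟂ BD]
2. E_y = 115/61  [B, D, E are collinear ∩ CE ⟂ BD]
   → E = (-16/61, 115/61)
3. A_x = 3  [A is the centroid of △CDB]
4. A_y = -4/3  [A is the centroid of △CDB]
   → A = (3, -4/3)

A = (3, -4/3)
E = (-16/61, 115/61)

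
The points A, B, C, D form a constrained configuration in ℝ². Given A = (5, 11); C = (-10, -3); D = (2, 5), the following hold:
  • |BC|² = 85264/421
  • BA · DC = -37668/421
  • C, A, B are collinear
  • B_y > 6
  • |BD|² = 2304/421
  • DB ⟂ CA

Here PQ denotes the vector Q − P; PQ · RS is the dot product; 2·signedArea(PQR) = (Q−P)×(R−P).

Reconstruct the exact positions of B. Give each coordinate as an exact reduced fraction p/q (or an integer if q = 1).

1. B_x = 170/421  [C, A, B are collinear ∩ DB ⟂ CA]
2. B_y = 2825/421  [C, A, B are collinear ∩ DB ⟂ CA]
   → B = (170/421, 2825/421)

B = (170/421, 2825/421)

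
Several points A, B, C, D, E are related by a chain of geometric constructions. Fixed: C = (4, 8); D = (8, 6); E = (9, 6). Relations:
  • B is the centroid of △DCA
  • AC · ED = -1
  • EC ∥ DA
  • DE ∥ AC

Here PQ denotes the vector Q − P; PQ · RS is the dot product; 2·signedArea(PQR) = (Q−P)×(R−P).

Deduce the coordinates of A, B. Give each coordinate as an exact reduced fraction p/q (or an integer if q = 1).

1. A_x = 3  [DE ∥ AC ∩ EC ∥ DA]
2. A_y = 8  [DE ∥ AC ∩ EC ∥ DA]
   → A = (3, 8)
3. B_x = 5  [B is the centroid of △DCA]
4. B_y = 22/3  [B is the centroid of △DCA]
   → B = (5, 22/3)

A = (3, 8)
B = (5, 22/3)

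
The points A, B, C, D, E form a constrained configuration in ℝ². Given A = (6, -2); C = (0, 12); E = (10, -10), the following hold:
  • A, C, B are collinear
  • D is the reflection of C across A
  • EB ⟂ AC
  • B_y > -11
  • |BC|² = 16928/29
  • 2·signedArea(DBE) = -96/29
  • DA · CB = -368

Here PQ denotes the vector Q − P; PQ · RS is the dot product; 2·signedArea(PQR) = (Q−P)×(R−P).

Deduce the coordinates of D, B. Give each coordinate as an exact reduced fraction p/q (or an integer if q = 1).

B = (276/29, -296/29)
D = (12, -16)

1. D_x = 12  [D is the reflection of C across A]
2. D_y = -16  [D is the reflection of C across A]
   → D = (12, -16)
3. B_x = 276/29  [A, C, B are collinear ∩ EB ⟂ AC]
4. B_y = -296/29  [A, C, B are collinear ∩ EB ⟂ AC]
   → B = (276/29, -296/29)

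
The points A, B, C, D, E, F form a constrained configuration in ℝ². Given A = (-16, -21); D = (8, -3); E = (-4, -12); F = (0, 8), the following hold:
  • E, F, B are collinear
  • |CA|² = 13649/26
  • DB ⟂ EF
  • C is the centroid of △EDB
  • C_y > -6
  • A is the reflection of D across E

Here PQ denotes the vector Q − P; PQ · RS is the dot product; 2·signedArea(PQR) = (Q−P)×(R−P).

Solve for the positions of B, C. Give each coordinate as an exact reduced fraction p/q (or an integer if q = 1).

1. B_x = -47/26  [E, F, B are collinear ∩ DB ⟂ EF]
2. B_y = -27/26  [E, F, B are collinear ∩ DB ⟂ EF]
   → B = (-47/26, -27/26)
3. C_x = 19/26  [C is the centroid of △EDB]
4. C_y = -139/26  [C is the centroid of △EDB]
   → C = (19/26, -139/26)

B = (-47/26, -27/26)
C = (19/26, -139/26)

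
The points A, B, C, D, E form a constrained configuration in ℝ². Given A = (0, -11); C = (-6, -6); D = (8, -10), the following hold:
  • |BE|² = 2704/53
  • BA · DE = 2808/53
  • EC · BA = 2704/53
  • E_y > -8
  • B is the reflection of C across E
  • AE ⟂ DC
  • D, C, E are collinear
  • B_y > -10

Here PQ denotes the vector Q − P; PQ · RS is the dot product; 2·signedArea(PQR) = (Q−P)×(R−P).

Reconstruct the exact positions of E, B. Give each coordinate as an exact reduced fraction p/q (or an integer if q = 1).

B = (410/53, -526/53)
E = (46/53, -422/53)

1. E_x = 46/53  [D, C, E are collinear ∩ AE ⟂ DC]
2. E_y = -422/53  [D, C, E are collinear ∩ AE ⟂ DC]
   → E = (46/53, -422/53)
3. B_x = 410/53  [B is the reflection of C across E]
4. B_y = -526/53  [B is the reflection of C across E]
   → B = (410/53, -526/53)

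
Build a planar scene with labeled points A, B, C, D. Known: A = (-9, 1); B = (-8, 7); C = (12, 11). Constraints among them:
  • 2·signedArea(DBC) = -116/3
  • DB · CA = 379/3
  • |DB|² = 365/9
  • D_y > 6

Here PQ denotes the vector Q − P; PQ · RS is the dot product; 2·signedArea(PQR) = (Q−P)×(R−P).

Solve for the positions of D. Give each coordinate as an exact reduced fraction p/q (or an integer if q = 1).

D = (-5/3, 19/3)

1. D_x = -5/3  [DB · CA = 379/3 ∩ 2·signedArea(DBC) = -116/3]
2. D_y = 19/3  [DB · CA = 379/3 ∩ 2·signedArea(DBC) = -116/3]
   → D = (-5/3, 19/3)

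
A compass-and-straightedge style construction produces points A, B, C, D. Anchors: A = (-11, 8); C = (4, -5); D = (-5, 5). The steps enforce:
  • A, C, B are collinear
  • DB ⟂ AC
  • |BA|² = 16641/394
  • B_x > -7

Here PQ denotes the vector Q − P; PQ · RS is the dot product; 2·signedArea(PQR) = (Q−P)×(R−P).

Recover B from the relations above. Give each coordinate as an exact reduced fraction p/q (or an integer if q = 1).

B = (-2399/394, 1475/394)

1. B_x = -2399/394  [A, C, B are collinear ∩ DB ⟂ AC]
2. B_y = 1475/394  [A, C, B are collinear ∩ DB ⟂ AC]
   → B = (-2399/394, 1475/394)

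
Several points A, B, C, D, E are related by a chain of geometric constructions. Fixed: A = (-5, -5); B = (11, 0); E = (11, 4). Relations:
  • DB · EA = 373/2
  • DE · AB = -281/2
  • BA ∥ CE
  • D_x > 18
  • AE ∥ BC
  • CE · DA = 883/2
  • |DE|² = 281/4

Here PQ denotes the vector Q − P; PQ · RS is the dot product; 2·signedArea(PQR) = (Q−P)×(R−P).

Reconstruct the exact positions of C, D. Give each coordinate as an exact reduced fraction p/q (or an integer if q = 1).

C = (27, 9)
D = (19, 13/2)

1. C_x = 27  [BA ∥ CE ∩ AE ∥ BC]
2. C_y = 9  [BA ∥ CE ∩ AE ∥ BC]
   → C = (27, 9)
3. D_x = 19  [DB · EA = 373/2 ∩ CE · DA = 883/2]
4. D_y = 13/2  [DB · EA = 373/2 ∩ CE · DA = 883/2]
   → D = (19, 13/2)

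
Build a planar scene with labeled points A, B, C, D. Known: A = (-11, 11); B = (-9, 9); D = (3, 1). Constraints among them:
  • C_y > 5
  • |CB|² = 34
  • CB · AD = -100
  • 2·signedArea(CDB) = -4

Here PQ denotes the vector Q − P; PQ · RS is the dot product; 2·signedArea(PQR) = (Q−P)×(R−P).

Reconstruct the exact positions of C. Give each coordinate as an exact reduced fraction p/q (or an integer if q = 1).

C = (-4, 6)

1. C_x = -4  [2·signedArea(CDB) = -4 ∩ CB · AD = -100]
2. C_y = 6  [2·signedArea(CDB) = -4 ∩ CB · AD = -100]
   → C = (-4, 6)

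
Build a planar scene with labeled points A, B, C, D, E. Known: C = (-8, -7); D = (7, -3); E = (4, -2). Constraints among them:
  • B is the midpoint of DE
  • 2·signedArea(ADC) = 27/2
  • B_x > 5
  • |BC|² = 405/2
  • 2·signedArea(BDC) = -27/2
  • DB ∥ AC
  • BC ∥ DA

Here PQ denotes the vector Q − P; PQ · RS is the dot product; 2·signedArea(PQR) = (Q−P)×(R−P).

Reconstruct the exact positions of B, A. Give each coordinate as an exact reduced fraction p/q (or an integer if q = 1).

1. B_x = 11/2  [B is the midpoint of DE]
2. B_y = -5/2  [B is the midpoint of DE]
   → B = (11/2, -5/2)
3. A_x = -13/2  [DB ∥ AC ∩ BC ∥ DA]
4. A_y = -15/2  [DB ∥ AC ∩ BC ∥ DA]
   → A = (-13/2, -15/2)

A = (-13/2, -15/2)
B = (11/2, -5/2)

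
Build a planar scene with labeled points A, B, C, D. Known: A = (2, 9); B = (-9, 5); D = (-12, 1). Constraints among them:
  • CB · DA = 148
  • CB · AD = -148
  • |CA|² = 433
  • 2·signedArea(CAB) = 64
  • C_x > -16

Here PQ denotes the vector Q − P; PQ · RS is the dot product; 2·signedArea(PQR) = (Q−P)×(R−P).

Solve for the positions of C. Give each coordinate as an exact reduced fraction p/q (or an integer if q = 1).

C = (-15, -3)

1. C_x = -15  [CB · DA = 148 ∩ 2·signedArea(CAB) = 64]
2. C_y = -3  [CB · DA = 148 ∩ 2·signedArea(CAB) = 64]
   → C = (-15, -3)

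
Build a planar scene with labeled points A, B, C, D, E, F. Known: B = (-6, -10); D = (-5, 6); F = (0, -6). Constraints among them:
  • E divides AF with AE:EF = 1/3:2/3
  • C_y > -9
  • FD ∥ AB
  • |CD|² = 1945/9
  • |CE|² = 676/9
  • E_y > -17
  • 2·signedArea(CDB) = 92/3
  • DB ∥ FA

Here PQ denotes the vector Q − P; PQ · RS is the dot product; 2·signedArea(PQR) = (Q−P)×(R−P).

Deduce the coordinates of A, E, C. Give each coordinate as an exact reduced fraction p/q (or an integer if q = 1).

1. A_x = -1  [FD ∥ AB ∩ DB ∥ FA]
2. A_y = -22  [FD ∥ AB ∩ DB ∥ FA]
   → A = (-1, -22)
3. E_x = -2/3  [E divides AF with AE:EF = 1/3:2/3]
4. E_y = -50/3  [E divides AF with AE:EF = 1/3:2/3]
   → E = (-2/3, -50/3)
5. C_x = -4  [line 16·x + -1·y + 166/3 = 0 ∩ |CE|² = 676/9]
6. C_y = -26/3  [line 16·x + -1·y + 166/3 = 0 ∩ |CE|² = 676/9]
   → C = (-4, -26/3)

A = (-1, -22)
C = (-4, -26/3)
E = (-2/3, -50/3)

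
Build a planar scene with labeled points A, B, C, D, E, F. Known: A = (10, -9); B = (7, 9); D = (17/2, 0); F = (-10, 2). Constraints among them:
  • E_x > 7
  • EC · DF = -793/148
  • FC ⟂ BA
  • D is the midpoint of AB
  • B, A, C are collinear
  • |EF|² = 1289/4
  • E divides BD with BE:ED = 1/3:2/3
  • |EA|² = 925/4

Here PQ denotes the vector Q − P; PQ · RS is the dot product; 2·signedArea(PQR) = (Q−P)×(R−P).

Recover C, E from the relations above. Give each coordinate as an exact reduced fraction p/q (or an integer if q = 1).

C = (284/37, 183/37)
E = (15/2, 6)

1. C_x = 284/37  [B, A, C are collinear ∩ FC ⟂ BA]
2. C_y = 183/37  [B, A, C are collinear ∩ FC ⟂ BA]
   → C = (284/37, 183/37)
3. E_x = 15/2  [E divides BD with BE:ED = 1/3:2/3]
4. E_y = 6  [E divides BD with BE:ED = 1/3:2/3]
   → E = (15/2, 6)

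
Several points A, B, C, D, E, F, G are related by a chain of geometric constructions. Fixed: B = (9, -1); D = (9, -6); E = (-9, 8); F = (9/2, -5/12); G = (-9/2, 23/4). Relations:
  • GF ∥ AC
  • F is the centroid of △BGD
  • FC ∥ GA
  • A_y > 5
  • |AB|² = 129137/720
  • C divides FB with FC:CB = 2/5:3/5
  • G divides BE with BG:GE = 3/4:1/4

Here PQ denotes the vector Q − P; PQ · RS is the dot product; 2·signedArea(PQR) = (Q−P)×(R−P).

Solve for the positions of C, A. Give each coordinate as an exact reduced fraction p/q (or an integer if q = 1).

A = (-27/10, 331/60)
C = (63/10, -13/20)

1. C_x = 63/10  [C divides FB with FC:CB = 2/5:3/5]
2. C_y = -13/20  [C divides FB with FC:CB = 2/5:3/5]
   → C = (63/10, -13/20)
3. A_x = -27/10  [GF ∥ AC ∩ FC ∥ GA]
4. A_y = 331/60  [GF ∥ AC ∩ FC ∥ GA]
   → A = (-27/10, 331/60)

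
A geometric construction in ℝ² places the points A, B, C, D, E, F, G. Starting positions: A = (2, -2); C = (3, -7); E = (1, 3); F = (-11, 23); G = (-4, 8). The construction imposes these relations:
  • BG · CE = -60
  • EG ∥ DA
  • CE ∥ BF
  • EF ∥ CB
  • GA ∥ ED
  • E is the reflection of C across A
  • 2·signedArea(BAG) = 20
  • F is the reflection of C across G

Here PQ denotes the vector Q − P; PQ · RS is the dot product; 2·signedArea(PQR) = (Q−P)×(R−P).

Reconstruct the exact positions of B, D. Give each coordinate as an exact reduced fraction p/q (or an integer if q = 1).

1. B_x = -9  [CE ∥ BF ∩ EF ∥ CB]
2. B_y = 13  [CE ∥ BF ∩ EF ∥ CB]
   → B = (-9, 13)
3. D_x = 7  [EG ∥ DA ∩ GA ∥ ED]
4. D_y = -7  [EG ∥ DA ∩ GA ∥ ED]
   → D = (7, -7)

B = (-9, 13)
D = (7, -7)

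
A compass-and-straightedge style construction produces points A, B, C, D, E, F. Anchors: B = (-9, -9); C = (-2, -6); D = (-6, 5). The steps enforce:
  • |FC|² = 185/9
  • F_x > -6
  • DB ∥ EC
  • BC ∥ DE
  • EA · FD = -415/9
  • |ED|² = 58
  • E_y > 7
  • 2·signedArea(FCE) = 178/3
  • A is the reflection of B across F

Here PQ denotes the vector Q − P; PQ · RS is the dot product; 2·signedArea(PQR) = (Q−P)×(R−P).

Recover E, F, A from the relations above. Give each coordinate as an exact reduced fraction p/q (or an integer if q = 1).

A = (-7/3, 7/3)
E = (1, 8)
F = (-17/3, -10/3)

1. E_x = 1  [DB ∥ EC ∩ BC ∥ DE]
2. E_y = 8  [DB ∥ EC ∩ BC ∥ DE]
   → E = (1, 8)
3. F_x = -17/3  [line -14·x + 3·y + -208/3 = 0 ∩ |FC|² = 185/9]
4. F_y = -10/3  [line -14·x + 3·y + -208/3 = 0 ∩ |FC|² = 185/9]
   → F = (-17/3, -10/3)
5. A_x = -7/3  [A is the reflection of B across F]
6. A_y = 7/3  [A is the reflection of B across F]
   → A = (-7/3, 7/3)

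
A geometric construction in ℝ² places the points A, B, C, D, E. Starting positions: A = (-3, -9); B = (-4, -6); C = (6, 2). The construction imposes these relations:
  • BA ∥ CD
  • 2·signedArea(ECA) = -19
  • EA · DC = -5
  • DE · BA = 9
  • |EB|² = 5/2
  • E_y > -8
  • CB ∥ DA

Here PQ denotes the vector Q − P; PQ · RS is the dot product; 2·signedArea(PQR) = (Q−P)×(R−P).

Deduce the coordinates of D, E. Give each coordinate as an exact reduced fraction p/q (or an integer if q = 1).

1. D_x = 7  [CB ∥ DA ∩ BA ∥ CD]
2. D_y = -1  [CB ∥ DA ∩ BA ∥ CD]
   → D = (7, -1)
3. E_x = -7/2  [EA · DC = -5 ∩ 2·signedArea(ECA) = -19]
4. E_y = -15/2  [EA · DC = -5 ∩ 2·signedArea(ECA) = -19]
   → E = (-7/2, -15/2)

D = (7, -1)
E = (-7/2, -15/2)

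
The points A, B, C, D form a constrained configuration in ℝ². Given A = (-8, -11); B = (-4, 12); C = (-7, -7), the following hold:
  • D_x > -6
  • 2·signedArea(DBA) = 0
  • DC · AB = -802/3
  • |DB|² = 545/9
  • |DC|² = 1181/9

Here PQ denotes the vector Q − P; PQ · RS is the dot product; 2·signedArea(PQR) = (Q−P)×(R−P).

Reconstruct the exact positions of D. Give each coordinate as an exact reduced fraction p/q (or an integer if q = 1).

D = (-16/3, 13/3)

1. D_x = -16/3  [2·signedArea(DBA) = 0 ∩ DC · AB = -802/3]
2. D_y = 13/3  [2·signedArea(DBA) = 0 ∩ DC · AB = -802/3]
   → D = (-16/3, 13/3)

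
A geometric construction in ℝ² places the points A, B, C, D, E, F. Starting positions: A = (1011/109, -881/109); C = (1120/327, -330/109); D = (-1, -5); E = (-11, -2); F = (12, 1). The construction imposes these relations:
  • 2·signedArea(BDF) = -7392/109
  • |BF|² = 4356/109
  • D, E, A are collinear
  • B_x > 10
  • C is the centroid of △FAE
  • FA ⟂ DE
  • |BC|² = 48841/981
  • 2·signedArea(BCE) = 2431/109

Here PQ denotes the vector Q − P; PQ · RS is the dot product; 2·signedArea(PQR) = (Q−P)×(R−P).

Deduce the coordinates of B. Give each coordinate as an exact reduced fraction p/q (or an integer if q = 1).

1. B_x = 1110/109  [2·signedArea(BCE) = 2431/109 ∩ 2·signedArea(BDF) = -7392/109]
2. B_y = -551/109  [2·signedArea(BCE) = 2431/109 ∩ 2·signedArea(BDF) = -7392/109]
   → B = (1110/109, -551/109)

B = (1110/109, -551/109)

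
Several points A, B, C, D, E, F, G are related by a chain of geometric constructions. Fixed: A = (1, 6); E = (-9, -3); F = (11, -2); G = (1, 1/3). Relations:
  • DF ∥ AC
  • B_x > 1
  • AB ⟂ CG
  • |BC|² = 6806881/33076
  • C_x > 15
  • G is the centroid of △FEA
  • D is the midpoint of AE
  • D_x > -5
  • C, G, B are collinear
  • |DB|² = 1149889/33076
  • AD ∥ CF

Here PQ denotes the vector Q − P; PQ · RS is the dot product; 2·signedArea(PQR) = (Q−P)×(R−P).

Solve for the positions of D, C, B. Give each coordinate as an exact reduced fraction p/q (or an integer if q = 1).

1. D_x = -4  [D is the midpoint of AE]
2. D_y = 3/2  [D is the midpoint of AE]
   → D = (-4, 3/2)
3. C_x = 16  [AD ∥ CF ∩ DF ∥ AC]
4. C_y = 5/2  [AD ∥ CF ∩ DF ∥ AC]
   → C = (16, 5/2)
5. B_x = 14899/8269  [C, G, B are collinear ∩ AB ⟂ CG]
6. B_y = 3714/8269  [C, G, B are collinear ∩ AB ⟂ CG]
   → B = (14899/8269, 3714/8269)

B = (14899/8269, 3714/8269)
C = (16, 5/2)
D = (-4, 3/2)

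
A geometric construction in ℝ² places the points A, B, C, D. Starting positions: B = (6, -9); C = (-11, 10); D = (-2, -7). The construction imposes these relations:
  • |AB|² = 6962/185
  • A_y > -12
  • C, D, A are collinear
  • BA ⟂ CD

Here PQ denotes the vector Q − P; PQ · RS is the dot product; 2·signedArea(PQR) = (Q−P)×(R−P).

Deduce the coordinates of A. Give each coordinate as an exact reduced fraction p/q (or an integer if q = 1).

1. A_x = 107/185  [C, D, A are collinear ∩ BA ⟂ CD]
2. A_y = -2196/185  [C, D, A are collinear ∩ BA ⟂ CD]
   → A = (107/185, -2196/185)

A = (107/185, -2196/185)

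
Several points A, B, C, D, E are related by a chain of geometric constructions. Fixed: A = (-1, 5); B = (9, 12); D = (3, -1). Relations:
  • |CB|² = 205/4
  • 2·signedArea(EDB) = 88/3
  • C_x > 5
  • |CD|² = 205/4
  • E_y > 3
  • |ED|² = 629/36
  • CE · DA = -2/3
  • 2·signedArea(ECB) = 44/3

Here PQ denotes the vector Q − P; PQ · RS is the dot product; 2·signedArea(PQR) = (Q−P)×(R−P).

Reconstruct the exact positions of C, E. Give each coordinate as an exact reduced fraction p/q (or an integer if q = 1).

C = (6, 11/2)
E = (8/3, 19/6)

1. E_x = 8/3  [line -13·x + 6·y + 47/3 = 0 ∩ |ED|² = 629/36]
2. E_y = 19/6  [line -13·x + 6·y + 47/3 = 0 ∩ |ED|² = 629/36]
   → E = (8/3, 19/6)
3. C_x = 6  [CE · DA = -2/3 ∩ 2·signedArea(ECB) = 44/3]
4. C_y = 11/2  [CE · DA = -2/3 ∩ 2·signedArea(ECB) = 44/3]
   → C = (6, 11/2)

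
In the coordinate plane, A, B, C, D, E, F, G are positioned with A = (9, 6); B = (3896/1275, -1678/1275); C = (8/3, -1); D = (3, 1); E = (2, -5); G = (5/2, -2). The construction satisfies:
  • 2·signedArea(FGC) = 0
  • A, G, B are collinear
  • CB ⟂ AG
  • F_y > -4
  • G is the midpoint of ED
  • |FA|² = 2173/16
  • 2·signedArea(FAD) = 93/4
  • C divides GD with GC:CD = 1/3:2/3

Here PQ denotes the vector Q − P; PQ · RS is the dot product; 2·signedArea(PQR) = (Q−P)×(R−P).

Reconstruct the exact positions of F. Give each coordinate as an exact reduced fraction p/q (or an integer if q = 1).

F = (9/4, -7/2)

1. F_x = 9/4  [2·signedArea(FGC) = 0 ∩ 2·signedArea(FAD) = 93/4]
2. F_y = -7/2  [2·signedArea(FGC) = 0 ∩ 2·signedArea(FAD) = 93/4]
   → F = (9/4, -7/2)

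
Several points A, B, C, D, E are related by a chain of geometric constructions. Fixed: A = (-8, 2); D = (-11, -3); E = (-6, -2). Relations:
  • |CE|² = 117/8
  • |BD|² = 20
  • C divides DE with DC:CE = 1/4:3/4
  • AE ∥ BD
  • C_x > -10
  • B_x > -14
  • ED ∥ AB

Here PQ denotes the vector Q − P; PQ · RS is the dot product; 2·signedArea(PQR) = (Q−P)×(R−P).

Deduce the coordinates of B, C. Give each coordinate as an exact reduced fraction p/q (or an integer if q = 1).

B = (-13, 1)
C = (-39/4, -11/4)

1. B_x = -13  [AE ∥ BD ∩ ED ∥ AB]
2. B_y = 1  [AE ∥ BD ∩ ED ∥ AB]
   → B = (-13, 1)
3. C_x = -39/4  [C divides DE with DC:CE = 1/4:3/4]
4. C_y = -11/4  [C divides DE with DC:CE = 1/4:3/4]
   → C = (-39/4, -11/4)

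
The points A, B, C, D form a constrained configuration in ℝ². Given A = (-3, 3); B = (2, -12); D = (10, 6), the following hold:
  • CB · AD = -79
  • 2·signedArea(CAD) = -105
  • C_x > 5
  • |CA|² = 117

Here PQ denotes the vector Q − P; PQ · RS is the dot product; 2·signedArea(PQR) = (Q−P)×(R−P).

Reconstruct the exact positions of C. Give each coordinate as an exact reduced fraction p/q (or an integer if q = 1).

1. C_x = 6  [2·signedArea(CAD) = -105 ∩ CB · AD = -79]
2. C_y = -3  [2·signedArea(CAD) = -105 ∩ CB · AD = -79]
   → C = (6, -3)

C = (6, -3)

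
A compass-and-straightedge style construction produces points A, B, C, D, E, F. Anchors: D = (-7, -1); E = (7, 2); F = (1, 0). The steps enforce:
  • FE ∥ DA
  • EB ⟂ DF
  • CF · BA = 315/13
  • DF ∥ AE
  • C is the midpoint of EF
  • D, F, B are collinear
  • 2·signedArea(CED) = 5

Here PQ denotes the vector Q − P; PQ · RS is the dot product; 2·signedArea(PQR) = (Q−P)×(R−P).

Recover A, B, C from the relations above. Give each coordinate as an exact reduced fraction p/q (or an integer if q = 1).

A = (-1, 1)
B = (93/13, 10/13)
C = (4, 1)

1. A_x = -1  [DF ∥ AE ∩ FE ∥ DA]
2. A_y = 1  [DF ∥ AE ∩ FE ∥ DA]
   → A = (-1, 1)
3. B_x = 93/13  [D, F, B are collinear ∩ EB ⟂ DF]
4. B_y = 10/13  [D, F, B are collinear ∩ EB ⟂ DF]
   → B = (93/13, 10/13)
5. C_x = 4  [C is the midpoint of EF]
6. C_y = 1  [C is the midpoint of EF]
   → C = (4, 1)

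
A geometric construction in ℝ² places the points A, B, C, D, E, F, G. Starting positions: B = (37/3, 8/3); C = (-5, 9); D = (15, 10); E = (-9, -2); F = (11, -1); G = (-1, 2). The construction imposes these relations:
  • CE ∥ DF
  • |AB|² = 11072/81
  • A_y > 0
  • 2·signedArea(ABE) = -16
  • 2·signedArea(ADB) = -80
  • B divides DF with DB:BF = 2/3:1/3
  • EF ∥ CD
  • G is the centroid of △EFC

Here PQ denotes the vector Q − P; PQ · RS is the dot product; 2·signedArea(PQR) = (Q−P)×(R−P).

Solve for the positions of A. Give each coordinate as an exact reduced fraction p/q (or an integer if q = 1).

1. A_x = 7/9  [2·signedArea(ABE) = -16 ∩ 2·signedArea(ADB) = -80]
2. A_y = 8/9  [2·signedArea(ABE) = -16 ∩ 2·signedArea(ADB) = -80]
   → A = (7/9, 8/9)

A = (7/9, 8/9)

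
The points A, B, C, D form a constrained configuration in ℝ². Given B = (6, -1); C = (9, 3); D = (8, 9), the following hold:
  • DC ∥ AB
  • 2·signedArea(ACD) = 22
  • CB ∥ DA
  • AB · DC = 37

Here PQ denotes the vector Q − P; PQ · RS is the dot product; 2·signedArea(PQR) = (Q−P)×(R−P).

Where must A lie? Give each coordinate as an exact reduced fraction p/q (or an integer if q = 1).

A = (5, 5)

1. A_x = 5  [DC ∥ AB ∩ CB ∥ DA]
2. A_y = 5  [DC ∥ AB ∩ CB ∥ DA]
   → A = (5, 5)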